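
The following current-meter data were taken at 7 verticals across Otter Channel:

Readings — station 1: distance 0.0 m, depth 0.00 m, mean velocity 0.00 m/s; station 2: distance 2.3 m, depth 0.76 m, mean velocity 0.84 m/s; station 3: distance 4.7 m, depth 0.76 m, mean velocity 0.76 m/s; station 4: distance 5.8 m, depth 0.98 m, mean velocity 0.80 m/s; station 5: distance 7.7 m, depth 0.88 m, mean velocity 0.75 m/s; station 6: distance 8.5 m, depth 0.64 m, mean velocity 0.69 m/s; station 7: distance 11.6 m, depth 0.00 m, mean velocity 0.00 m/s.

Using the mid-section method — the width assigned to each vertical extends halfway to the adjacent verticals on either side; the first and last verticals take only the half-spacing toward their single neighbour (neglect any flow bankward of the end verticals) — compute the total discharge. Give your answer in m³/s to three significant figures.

5.44 m³/s

w_2 = (4.7 − 0.0)/2 = 2.35 m; q_2 = 0.84 × 0.76 × 2.35 = 1.500 m³/s
w_3 = (5.8 − 2.3)/2 = 1.75 m; q_3 = 0.76 × 0.76 × 1.75 = 1.011 m³/s
w_4 = (7.7 − 4.7)/2 = 1.5 m; q_4 = 0.80 × 0.98 × 1.5 = 1.176 m³/s
w_5 = (8.5 − 5.8)/2 = 1.35 m; q_5 = 0.75 × 0.88 × 1.35 = 0.8910 m³/s
w_6 = (11.6 − 7.7)/2 = 1.95 m; q_6 = 0.69 × 0.64 × 1.95 = 0.8611 m³/s
Stations 1, 7 contribute zero (depth or velocity is 0).
Q = Σ qᵢ = 5.439 m³/s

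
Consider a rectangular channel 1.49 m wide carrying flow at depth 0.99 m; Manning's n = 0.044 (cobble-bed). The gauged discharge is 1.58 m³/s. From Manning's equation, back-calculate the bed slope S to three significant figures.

0.00695

A = b·y = 1.49 × 0.99 = 1.475 m²
P = b + 2y = 1.49 + 2×0.99 = 3.470 m
R = A/P = 1.475/3.470 = 0.4251 m
S = (Q·n / (1·A·R^(2/3)))² = (1.58×0.044 / (1×1.475×0.5654))² = 0.006949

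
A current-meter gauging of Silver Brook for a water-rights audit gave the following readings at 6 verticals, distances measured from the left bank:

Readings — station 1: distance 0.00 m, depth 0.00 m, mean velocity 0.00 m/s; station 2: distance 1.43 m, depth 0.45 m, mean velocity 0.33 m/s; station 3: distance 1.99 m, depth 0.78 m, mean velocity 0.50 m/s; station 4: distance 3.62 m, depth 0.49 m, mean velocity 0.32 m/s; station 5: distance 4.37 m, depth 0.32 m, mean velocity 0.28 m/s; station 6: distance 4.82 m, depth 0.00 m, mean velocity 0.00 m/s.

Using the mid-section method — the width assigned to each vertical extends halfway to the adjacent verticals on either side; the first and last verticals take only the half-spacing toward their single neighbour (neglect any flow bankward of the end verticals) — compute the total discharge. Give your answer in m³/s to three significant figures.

0.815 m³/s

w_2 = (1.99 − 0.00)/2 = 0.995 m; q_2 = 0.33 × 0.45 × 0.995 = 0.1478 m³/s
w_3 = (3.62 − 1.43)/2 = 1.095 m; q_3 = 0.50 × 0.78 × 1.095 = 0.4271 m³/s
w_4 = (4.37 − 1.99)/2 = 1.19 m; q_4 = 0.32 × 0.49 × 1.19 = 0.1866 m³/s
w_5 = (4.82 − 3.62)/2 = 0.6 m; q_5 = 0.28 × 0.32 × 0.6 = 0.05376 m³/s
Stations 1, 6 contribute zero (depth or velocity is 0).
Q = Σ qᵢ = 0.8152 m³/s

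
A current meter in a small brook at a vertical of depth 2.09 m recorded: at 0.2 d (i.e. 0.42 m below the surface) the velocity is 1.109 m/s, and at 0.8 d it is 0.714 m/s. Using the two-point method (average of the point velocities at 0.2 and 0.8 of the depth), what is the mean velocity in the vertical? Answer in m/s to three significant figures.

0.912 m/s

v̄ = (1.109 + 0.714) / 2 = 0.9115 m/s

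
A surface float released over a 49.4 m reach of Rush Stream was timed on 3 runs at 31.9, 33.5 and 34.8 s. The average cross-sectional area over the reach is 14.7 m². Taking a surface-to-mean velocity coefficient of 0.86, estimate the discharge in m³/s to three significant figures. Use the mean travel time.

t̄ = (31.9 + 33.5 + 34.8) / 3 = 33.4 s
v_surface = L / t̄ = 49.4 / 33.4 = 1.479 m/s
v_mean = 0.86 × 1.479 = 1.272 m/s
Q = A × v_mean = 14.7 × 1.272 = 18.70 m³/s

18.7 m³/s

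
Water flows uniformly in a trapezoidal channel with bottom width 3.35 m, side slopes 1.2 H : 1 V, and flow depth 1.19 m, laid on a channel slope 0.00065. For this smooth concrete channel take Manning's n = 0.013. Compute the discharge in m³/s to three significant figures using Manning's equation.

9.65 m³/s

A = (b + z·y)·y = (3.35 + 1.2×1.19)×1.19 = 5.686 m²
P = b + 2y√(1+z²) = 3.35 + 2×1.19×√(1+1.2²) = 7.068 m
R = A/P = 5.686/7.068 = 0.8045 m
Q = (1/n)·A·R^(2/3)·S^(1/2) = (1/0.013) × 5.686 × 0.8045^(2/3) × 0.00065^(1/2) = 9.645 m³/s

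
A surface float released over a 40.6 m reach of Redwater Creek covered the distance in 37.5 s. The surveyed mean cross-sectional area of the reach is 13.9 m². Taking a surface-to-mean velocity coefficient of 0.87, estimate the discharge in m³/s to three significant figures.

13.1 m³/s

v_surface = L / t̄ = 40.6 / 37.5 = 1.083 m/s
v_mean = 0.87 × 1.083 = 0.9419 m/s
Q = A × v_mean = 13.9 × 0.9419 = 13.09 m³/s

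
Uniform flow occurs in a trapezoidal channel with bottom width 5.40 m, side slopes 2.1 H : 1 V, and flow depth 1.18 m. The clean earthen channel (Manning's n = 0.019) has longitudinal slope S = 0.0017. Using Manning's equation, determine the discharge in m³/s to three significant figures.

18.2 m³/s

A = (b + z·y)·y = (5.40 + 2.1×1.18)×1.18 = 9.296 m²
P = b + 2y√(1+z²) = 5.40 + 2×1.18×√(1+2.1²) = 10.89 m
R = A/P = 9.296/10.89 = 0.8537 m
Q = (1/n)·A·R^(2/3)·S^(1/2) = (1/0.019) × 9.296 × 0.8537^(2/3) × 0.0017^(1/2) = 18.15 m³/s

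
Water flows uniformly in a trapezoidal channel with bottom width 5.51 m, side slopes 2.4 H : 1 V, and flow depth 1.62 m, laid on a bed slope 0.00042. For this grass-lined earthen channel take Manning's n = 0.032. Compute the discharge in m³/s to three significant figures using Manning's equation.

10.3 m³/s

A = (b + z·y)·y = (5.51 + 2.4×1.62)×1.62 = 15.22 m²
P = b + 2y√(1+z²) = 5.51 + 2×1.62×√(1+2.4²) = 13.93 m
R = A/P = 15.22/13.93 = 1.093 m
Q = (1/n)·A·R^(2/3)·S^(1/2) = (1/0.032) × 15.22 × 1.093^(2/3) × 0.00042^(1/2) = 10.34 m³/s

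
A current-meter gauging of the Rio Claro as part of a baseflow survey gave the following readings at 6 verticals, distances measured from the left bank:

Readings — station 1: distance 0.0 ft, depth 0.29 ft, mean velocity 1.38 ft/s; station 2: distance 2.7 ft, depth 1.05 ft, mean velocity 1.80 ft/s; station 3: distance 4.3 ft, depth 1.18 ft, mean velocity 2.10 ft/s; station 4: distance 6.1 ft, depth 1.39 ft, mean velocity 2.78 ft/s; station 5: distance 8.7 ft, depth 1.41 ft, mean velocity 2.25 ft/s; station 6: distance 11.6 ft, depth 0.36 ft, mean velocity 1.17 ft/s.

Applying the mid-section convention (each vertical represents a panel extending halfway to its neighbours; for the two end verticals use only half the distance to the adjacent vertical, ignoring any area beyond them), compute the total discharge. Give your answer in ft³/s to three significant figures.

w_1 = (2.7 − 0.0)/2 = 1.35 ft; q_1 = 1.38 × 0.29 × 1.35 = 0.5403 ft³/s
w_2 = (4.3 − 0.0)/2 = 2.15 ft; q_2 = 1.80 × 1.05 × 2.15 = 4.064 ft³/s
w_3 = (6.1 − 2.7)/2 = 1.7 ft; q_3 = 2.10 × 1.18 × 1.7 = 4.213 ft³/s
w_4 = (8.7 − 4.3)/2 = 2.2 ft; q_4 = 2.78 × 1.39 × 2.2 = 8.501 ft³/s
w_5 = (11.6 − 6.1)/2 = 2.75 ft; q_5 = 2.25 × 1.41 × 2.75 = 8.724 ft³/s
w_6 = (11.6 − 8.7)/2 = 1.45 ft; q_6 = 1.17 × 0.36 × 1.45 = 0.6107 ft³/s
Q = Σ qᵢ = 26.65 ft³/s

26.7 ft³/s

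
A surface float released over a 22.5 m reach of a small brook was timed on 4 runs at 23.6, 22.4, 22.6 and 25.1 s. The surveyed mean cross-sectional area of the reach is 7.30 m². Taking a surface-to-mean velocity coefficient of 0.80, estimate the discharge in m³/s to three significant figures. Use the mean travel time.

t̄ = (23.6 + 22.4 + 22.6 + 25.1) / 4 = 23.425 s
v_surface = L / t̄ = 22.5 / 23.425 = 0.9605 m/s
v_mean = 0.80 × 0.9605 = 0.7684 m/s
Q = A × v_mean = 7.30 × 0.7684 = 5.609 m³/s

5.61 m³/s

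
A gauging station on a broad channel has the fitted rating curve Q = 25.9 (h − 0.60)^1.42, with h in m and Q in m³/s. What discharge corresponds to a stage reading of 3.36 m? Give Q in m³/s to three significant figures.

Q = 25.9 × (3.36 − 0.60)^1.42 = 25.9 × 2.76^1.42 = 109.5 m³/s

109 m³/s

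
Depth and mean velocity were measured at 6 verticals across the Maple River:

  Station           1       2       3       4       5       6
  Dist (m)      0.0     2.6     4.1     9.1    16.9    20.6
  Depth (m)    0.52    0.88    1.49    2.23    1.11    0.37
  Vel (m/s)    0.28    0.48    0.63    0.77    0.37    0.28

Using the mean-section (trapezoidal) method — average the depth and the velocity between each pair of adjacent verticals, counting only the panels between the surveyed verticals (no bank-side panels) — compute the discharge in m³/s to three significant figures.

16.5 m³/s

Panel 1-2: Δb = 2.6 m, d̄ = (0.52+0.88)/2 = 0.7, v̄ = (0.28+0.48)/2 = 0.38 → q = 2.6×0.7×0.38 = 0.6916 m³/s
Panel 2-3: Δb = 1.5 m, d̄ = (0.88+1.49)/2 = 1.185, v̄ = (0.48+0.63)/2 = 0.555 → q = 1.5×1.185×0.555 = 0.9865 m³/s
Panel 3-4: Δb = 5 m, d̄ = (1.49+2.23)/2 = 1.86, v̄ = (0.63+0.77)/2 = 0.7 → q = 5×1.86×0.7 = 6.510 m³/s
Panel 4-5: Δb = 7.8 m, d̄ = (2.23+1.11)/2 = 1.67, v̄ = (0.77+0.37)/2 = 0.57 → q = 7.8×1.67×0.57 = 7.425 m³/s
Panel 5-6: Δb = 3.7 m, d̄ = (1.11+0.37)/2 = 0.74, v̄ = (0.37+0.28)/2 = 0.325 → q = 3.7×0.74×0.325 = 0.8899 m³/s
Q = Σ q = 16.50 m³/s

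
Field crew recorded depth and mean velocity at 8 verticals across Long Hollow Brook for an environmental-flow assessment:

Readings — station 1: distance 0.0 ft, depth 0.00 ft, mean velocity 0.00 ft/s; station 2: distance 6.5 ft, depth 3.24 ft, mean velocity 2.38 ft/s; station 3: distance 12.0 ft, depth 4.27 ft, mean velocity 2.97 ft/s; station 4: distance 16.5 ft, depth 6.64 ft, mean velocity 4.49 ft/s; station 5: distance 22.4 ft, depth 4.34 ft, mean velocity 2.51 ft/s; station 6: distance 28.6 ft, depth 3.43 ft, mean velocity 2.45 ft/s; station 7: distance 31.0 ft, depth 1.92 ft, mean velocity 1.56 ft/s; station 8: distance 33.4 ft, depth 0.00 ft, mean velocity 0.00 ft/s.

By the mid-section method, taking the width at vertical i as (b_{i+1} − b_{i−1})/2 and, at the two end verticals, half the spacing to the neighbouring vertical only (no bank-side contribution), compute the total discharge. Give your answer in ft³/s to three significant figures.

w_2 = (12.0 − 0.0)/2 = 6 ft; q_2 = 2.38 × 3.24 × 6 = 46.27 ft³/s
w_3 = (16.5 − 6.5)/2 = 5 ft; q_3 = 2.97 × 4.27 × 5 = 63.41 ft³/s
w_4 = (22.4 − 12.0)/2 = 5.2 ft; q_4 = 4.49 × 6.64 × 5.2 = 155.0 ft³/s
w_5 = (28.6 − 16.5)/2 = 6.05 ft; q_5 = 2.51 × 4.34 × 6.05 = 65.91 ft³/s
w_6 = (31.0 − 22.4)/2 = 4.3 ft; q_6 = 2.45 × 3.43 × 4.3 = 36.14 ft³/s
w_7 = (33.4 − 28.6)/2 = 2.4 ft; q_7 = 1.56 × 1.92 × 2.4 = 7.188 ft³/s
Stations 1, 8 contribute zero (depth or velocity is 0).
Q = Σ qᵢ = 373.9 ft³/s

374 ft³/s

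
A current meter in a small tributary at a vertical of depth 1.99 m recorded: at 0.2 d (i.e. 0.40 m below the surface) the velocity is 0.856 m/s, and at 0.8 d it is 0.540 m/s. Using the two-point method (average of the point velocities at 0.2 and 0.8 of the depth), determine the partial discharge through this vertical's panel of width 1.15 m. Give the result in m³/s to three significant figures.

v̄ = (0.856 + 0.540) / 2 = 0.6980 m/s
q = v̄ × d × w = 0.6980 × 1.99 × 1.15 = 1.597 m³/s

1.60 m³/s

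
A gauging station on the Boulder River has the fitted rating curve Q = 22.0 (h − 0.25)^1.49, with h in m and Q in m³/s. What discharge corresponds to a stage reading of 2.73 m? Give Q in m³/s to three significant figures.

85.1 m³/s

Q = 22.0 × (2.73 − 0.25)^1.49 = 22.0 × 2.48^1.49 = 85.14 m³/s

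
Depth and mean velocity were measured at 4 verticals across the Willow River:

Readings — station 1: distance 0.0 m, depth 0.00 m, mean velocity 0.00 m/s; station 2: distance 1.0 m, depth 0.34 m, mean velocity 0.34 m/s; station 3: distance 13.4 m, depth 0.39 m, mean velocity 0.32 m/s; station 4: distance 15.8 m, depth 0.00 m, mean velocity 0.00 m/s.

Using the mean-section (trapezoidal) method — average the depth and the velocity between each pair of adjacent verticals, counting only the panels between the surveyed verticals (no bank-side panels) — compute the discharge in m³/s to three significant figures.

Panel 1-2: Δb = 1 m, d̄ = (0.00+0.34)/2 = 0.17, v̄ = (0.00+0.34)/2 = 0.17 → q = 1×0.17×0.17 = 0.02890 m³/s
Panel 2-3: Δb = 12.4 m, d̄ = (0.34+0.39)/2 = 0.365, v̄ = (0.34+0.32)/2 = 0.33 → q = 12.4×0.365×0.33 = 1.494 m³/s
Panel 3-4: Δb = 2.4 m, d̄ = (0.39+0.00)/2 = 0.195, v̄ = (0.32+0.00)/2 = 0.16 → q = 2.4×0.195×0.16 = 0.07488 m³/s
Q = Σ q = 1.597 m³/s

1.60 m³/s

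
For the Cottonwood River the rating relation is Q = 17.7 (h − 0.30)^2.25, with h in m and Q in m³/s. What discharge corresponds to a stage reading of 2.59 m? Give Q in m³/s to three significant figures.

114 m³/s

Q = 17.7 × (2.59 − 0.30)^2.25 = 17.7 × 2.29^2.25 = 114.2 m³/s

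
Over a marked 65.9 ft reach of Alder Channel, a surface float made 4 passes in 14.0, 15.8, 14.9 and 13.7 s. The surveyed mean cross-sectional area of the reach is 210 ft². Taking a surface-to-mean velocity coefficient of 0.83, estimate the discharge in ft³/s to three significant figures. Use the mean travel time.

787 ft³/s

t̄ = (14.0 + 15.8 + 14.9 + 13.7) / 4 = 14.6 s
v_surface = L / t̄ = 65.9 / 14.6 = 4.514 ft/s
v_mean = 0.83 × 4.514 = 3.746 ft/s
Q = A × v_mean = 210 × 3.746 = 786.7 ft³/s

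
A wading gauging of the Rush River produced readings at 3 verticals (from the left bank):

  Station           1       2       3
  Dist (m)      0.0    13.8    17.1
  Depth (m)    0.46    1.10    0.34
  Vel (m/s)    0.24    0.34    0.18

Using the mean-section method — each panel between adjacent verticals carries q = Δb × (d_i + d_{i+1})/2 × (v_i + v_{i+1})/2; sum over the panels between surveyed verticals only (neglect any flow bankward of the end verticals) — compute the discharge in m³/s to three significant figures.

3.74 m³/s

Panel 1-2: Δb = 13.8 m, d̄ = (0.46+1.10)/2 = 0.78, v̄ = (0.24+0.34)/2 = 0.29 → q = 13.8×0.78×0.29 = 3.122 m³/s
Panel 2-3: Δb = 3.3 m, d̄ = (1.10+0.34)/2 = 0.72, v̄ = (0.34+0.18)/2 = 0.26 → q = 3.3×0.72×0.26 = 0.6178 m³/s
Q = Σ q = 3.739 m³/s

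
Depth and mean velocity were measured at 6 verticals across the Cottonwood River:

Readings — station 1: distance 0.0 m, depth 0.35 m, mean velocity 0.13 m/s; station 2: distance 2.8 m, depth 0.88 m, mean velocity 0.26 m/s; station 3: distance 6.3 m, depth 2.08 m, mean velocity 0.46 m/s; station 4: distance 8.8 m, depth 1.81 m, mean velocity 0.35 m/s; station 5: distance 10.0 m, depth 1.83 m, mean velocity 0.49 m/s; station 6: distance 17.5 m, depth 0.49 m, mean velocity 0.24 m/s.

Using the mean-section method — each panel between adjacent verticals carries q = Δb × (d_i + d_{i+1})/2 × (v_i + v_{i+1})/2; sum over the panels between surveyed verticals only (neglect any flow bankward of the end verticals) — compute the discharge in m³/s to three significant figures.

8.26 m³/s

Panel 1-2: Δb = 2.8 m, d̄ = (0.35+0.88)/2 = 0.615, v̄ = (0.13+0.26)/2 = 0.195 → q = 2.8×0.615×0.195 = 0.3358 m³/s
Panel 2-3: Δb = 3.5 m, d̄ = (0.88+2.08)/2 = 1.48, v̄ = (0.26+0.46)/2 = 0.36 → q = 3.5×1.48×0.36 = 1.865 m³/s
Panel 3-4: Δb = 2.5 m, d̄ = (2.08+1.81)/2 = 1.945, v̄ = (0.46+0.35)/2 = 0.405 → q = 2.5×1.945×0.405 = 1.969 m³/s
Panel 4-5: Δb = 1.2 m, d̄ = (1.81+1.83)/2 = 1.82, v̄ = (0.35+0.49)/2 = 0.42 → q = 1.2×1.82×0.42 = 0.9173 m³/s
Panel 5-6: Δb = 7.5 m, d̄ = (1.83+0.49)/2 = 1.16, v̄ = (0.49+0.24)/2 = 0.365 → q = 7.5×1.16×0.365 = 3.176 m³/s
Q = Σ q = 8.263 m³/s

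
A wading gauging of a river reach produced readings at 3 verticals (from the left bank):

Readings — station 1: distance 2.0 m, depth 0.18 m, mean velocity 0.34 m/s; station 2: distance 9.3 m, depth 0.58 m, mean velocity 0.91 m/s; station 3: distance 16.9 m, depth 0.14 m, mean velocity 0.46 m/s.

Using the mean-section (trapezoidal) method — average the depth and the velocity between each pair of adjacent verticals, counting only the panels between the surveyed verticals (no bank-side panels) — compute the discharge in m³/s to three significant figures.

3.61 m³/s

Panel 1-2: Δb = 7.3 m, d̄ = (0.18+0.58)/2 = 0.38, v̄ = (0.34+0.91)/2 = 0.625 → q = 7.3×0.38×0.625 = 1.734 m³/s
Panel 2-3: Δb = 7.6 m, d̄ = (0.58+0.14)/2 = 0.36, v̄ = (0.91+0.46)/2 = 0.685 → q = 7.6×0.36×0.685 = 1.874 m³/s
Q = Σ q = 3.608 m³/s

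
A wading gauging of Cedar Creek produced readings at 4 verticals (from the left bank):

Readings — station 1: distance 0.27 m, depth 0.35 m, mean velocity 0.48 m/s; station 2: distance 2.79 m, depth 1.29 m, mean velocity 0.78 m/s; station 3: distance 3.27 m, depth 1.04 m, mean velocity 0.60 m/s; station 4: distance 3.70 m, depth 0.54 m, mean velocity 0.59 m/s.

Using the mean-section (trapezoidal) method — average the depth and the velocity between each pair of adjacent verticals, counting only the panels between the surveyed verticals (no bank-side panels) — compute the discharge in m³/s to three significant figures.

1.89 m³/s

Panel 1-2: Δb = 2.52 m, d̄ = (0.35+1.29)/2 = 0.82, v̄ = (0.48+0.78)/2 = 0.63 → q = 2.52×0.82×0.63 = 1.302 m³/s
Panel 2-3: Δb = 0.48 m, d̄ = (1.29+1.04)/2 = 1.165, v̄ = (0.78+0.60)/2 = 0.69 → q = 0.48×1.165×0.69 = 0.3858 m³/s
Panel 3-4: Δb = 0.43 m, d̄ = (1.04+0.54)/2 = 0.79, v̄ = (0.60+0.59)/2 = 0.595 → q = 0.43×0.79×0.595 = 0.2021 m³/s
Q = Σ q = 1.890 m³/s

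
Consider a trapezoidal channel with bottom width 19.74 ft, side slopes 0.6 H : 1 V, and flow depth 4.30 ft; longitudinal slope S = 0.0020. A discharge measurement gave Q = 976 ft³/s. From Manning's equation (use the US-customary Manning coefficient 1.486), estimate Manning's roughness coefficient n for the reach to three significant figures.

0.0143

A = (b + z·y)·y = (19.74 + 0.6×4.30)×4.30 = 95.98 ft²
P = b + 2y√(1+z²) = 19.74 + 2×4.30×√(1+0.6²) = 29.77 ft
R = A/P = 95.98/29.77 = 3.224 ft
n = (1.486/Q)·A·R^(2/3)·S^(1/2) = (1.486/976) × 95.98 × 2.182 × 0.04472 = 0.01426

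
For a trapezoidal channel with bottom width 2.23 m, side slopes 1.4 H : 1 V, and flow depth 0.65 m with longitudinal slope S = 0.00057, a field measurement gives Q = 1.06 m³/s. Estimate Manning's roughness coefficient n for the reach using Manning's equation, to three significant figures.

A = (b + z·y)·y = (2.23 + 1.4×0.65)×0.65 = 2.041 m²
P = b + 2y√(1+z²) = 2.23 + 2×0.65×√(1+1.4²) = 4.467 m
R = A/P = 2.041/4.467 = 0.4569 m
n = (1/Q)·A·R^(2/3)·S^(1/2) = (1/1.06) × 2.041 × 0.5933 × 0.02387 = 0.02727

0.0273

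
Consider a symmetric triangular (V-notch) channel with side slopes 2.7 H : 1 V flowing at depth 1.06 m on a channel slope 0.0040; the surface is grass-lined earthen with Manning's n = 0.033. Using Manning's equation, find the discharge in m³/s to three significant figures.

A = z·y² = 2.7×1.06² = 3.034 m²
P = 2y√(1+z²) = 2×1.06×√(1+2.7²) = 6.104 m
R = A/P = 3.034/6.104 = 0.4970 m
Q = (1/n)·A·R^(2/3)·S^(1/2) = (1/0.033) × 3.034 × 0.4970^(2/3) × 0.0040^(1/2) = 3.648 m³/s

3.65 m³/s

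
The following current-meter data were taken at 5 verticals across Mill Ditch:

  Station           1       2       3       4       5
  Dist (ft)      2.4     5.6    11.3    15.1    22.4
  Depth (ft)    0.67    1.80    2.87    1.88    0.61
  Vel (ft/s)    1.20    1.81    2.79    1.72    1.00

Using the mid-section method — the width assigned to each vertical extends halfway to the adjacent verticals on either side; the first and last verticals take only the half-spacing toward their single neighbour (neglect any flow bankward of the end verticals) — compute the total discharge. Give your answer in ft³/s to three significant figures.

74.0 ft³/s

w_1 = (5.6 − 2.4)/2 = 1.6 ft; q_1 = 1.20 × 0.67 × 1.6 = 1.286 ft³/s
w_2 = (11.3 − 2.4)/2 = 4.45 ft; q_2 = 1.81 × 1.80 × 4.45 = 14.50 ft³/s
w_3 = (15.1 − 5.6)/2 = 4.75 ft; q_3 = 2.79 × 2.87 × 4.75 = 38.03 ft³/s
w_4 = (22.4 − 11.3)/2 = 5.55 ft; q_4 = 1.72 × 1.88 × 5.55 = 17.95 ft³/s
w_5 = (22.4 − 15.1)/2 = 3.65 ft; q_5 = 1.00 × 0.61 × 3.65 = 2.227 ft³/s
Q = Σ qᵢ = 73.99 ft³/s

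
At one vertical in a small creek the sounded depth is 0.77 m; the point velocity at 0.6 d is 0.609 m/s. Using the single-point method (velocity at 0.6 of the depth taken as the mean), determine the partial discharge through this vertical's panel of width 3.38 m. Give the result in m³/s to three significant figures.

1.58 m³/s

v̄ = v₀.₆ = 0.609 m/s
q = v̄ × d × w = 0.6090 × 0.77 × 3.38 = 1.585 m³/s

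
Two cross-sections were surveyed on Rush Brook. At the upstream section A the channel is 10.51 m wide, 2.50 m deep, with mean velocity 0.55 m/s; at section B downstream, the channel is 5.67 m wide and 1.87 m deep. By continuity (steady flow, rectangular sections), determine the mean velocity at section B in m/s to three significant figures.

Q = A₁V₁ = (10.51×2.50) × 0.55 = 14.45 m³/s
A₂ = 5.67 × 1.87 = 10.60 m²
V₂ = Q/A₂ = 14.45/10.60 = 1.363 m/s

1.36 m/s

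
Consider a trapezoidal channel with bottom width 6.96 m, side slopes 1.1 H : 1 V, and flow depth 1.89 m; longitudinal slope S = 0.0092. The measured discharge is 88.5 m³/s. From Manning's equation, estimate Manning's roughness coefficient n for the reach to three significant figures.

A = (b + z·y)·y = (6.96 + 1.1×1.89)×1.89 = 17.08 m²
P = b + 2y√(1+z²) = 6.96 + 2×1.89×√(1+1.1²) = 12.58 m
R = A/P = 17.08/12.58 = 1.358 m
n = (1/Q)·A·R^(2/3)·S^(1/2) = (1/88.5) × 17.08 × 1.226 × 0.09592 = 0.02271

0.0227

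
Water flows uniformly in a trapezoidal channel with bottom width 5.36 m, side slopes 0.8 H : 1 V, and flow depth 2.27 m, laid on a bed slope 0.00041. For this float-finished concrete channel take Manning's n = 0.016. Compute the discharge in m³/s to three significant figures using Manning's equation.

26.5 m³/s

A = (b + z·y)·y = (5.36 + 0.8×2.27)×2.27 = 16.29 m²
P = b + 2y√(1+z²) = 5.36 + 2×2.27×√(1+0.8²) = 11.17 m
R = A/P = 16.29/11.17 = 1.458 m
Q = (1/n)·A·R^(2/3)·S^(1/2) = (1/0.016) × 16.29 × 1.458^(2/3) × 0.00041^(1/2) = 26.50 m³/s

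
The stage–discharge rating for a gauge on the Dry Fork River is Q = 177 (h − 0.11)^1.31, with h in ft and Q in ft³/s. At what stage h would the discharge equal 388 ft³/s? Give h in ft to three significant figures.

1.93 ft

h − h₀ = (Q/C)^(1/b) = (388/177)^(1/1.31) = 1.821 ft
h = 0.11 + 1.821 = 1.931 ft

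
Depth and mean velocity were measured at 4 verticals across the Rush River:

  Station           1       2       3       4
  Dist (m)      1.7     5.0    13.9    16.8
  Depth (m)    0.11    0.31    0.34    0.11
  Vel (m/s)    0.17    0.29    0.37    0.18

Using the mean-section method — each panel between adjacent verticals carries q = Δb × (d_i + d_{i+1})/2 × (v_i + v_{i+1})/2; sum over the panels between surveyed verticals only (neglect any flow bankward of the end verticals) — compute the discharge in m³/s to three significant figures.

1.29 m³/s

Panel 1-2: Δb = 3.3 m, d̄ = (0.11+0.31)/2 = 0.21, v̄ = (0.17+0.29)/2 = 0.23 → q = 3.3×0.21×0.23 = 0.1594 m³/s
Panel 2-3: Δb = 8.9 m, d̄ = (0.31+0.34)/2 = 0.325, v̄ = (0.29+0.37)/2 = 0.33 → q = 8.9×0.325×0.33 = 0.9545 m³/s
Panel 3-4: Δb = 2.9 m, d̄ = (0.34+0.11)/2 = 0.225, v̄ = (0.37+0.18)/2 = 0.275 → q = 2.9×0.225×0.275 = 0.1794 m³/s
Q = Σ q = 1.293 m³/s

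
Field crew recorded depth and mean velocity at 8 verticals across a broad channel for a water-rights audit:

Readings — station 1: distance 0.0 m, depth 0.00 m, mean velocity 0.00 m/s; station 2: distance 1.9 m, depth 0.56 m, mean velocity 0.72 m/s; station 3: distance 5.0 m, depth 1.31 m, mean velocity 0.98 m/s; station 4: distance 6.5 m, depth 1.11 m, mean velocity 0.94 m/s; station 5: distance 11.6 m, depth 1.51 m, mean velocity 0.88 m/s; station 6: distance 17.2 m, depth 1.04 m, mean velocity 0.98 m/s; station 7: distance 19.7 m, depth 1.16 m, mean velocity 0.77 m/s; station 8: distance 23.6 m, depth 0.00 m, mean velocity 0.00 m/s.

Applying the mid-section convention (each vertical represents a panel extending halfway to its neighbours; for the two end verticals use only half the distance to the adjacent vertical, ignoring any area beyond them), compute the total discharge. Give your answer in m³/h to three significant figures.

w_2 = (5.0 − 0.0)/2 = 2.5 m; q_2 = 0.72 × 0.56 × 2.5 = 1.008 m³/s
w_3 = (6.5 − 1.9)/2 = 2.3 m; q_3 = 0.98 × 1.31 × 2.3 = 2.953 m³/s
w_4 = (11.6 − 5.0)/2 = 3.3 m; q_4 = 0.94 × 1.11 × 3.3 = 3.443 m³/s
w_5 = (17.2 − 6.5)/2 = 5.35 m; q_5 = 0.88 × 1.51 × 5.35 = 7.109 m³/s
w_6 = (19.7 − 11.6)/2 = 4.05 m; q_6 = 0.98 × 1.04 × 4.05 = 4.128 m³/s
w_7 = (23.6 − 17.2)/2 = 3.2 m; q_7 = 0.77 × 1.16 × 3.2 = 2.858 m³/s
Stations 1, 8 contribute zero (depth or velocity is 0).
Q = Σ qᵢ = 21.50 m³/s
= 21.50 × 3600 = 77400 m³/h

77400 m³/h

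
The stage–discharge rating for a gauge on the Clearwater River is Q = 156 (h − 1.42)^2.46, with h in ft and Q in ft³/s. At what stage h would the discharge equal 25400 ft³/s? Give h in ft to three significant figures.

9.35 ft

h − h₀ = (Q/C)^(1/b) = (25400/156)^(1/2.46) = 7.926 ft
h = 1.42 + 7.926 = 9.346 ft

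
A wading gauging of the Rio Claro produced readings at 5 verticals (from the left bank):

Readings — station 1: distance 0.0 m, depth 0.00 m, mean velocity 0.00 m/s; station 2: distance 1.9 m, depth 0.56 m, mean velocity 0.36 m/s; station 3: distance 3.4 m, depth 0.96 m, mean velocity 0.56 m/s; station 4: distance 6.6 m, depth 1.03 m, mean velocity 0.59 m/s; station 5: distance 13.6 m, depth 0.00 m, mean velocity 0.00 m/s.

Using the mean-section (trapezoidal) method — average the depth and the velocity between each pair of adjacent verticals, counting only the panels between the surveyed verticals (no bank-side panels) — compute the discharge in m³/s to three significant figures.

3.51 m³/s

Panel 1-2: Δb = 1.9 m, d̄ = (0.00+0.56)/2 = 0.28, v̄ = (0.00+0.36)/2 = 0.18 → q = 1.9×0.28×0.18 = 0.09576 m³/s
Panel 2-3: Δb = 1.5 m, d̄ = (0.56+0.96)/2 = 0.76, v̄ = (0.36+0.56)/2 = 0.46 → q = 1.5×0.76×0.46 = 0.5244 m³/s
Panel 3-4: Δb = 3.2 m, d̄ = (0.96+1.03)/2 = 0.995, v̄ = (0.56+0.59)/2 = 0.575 → q = 3.2×0.995×0.575 = 1.831 m³/s
Panel 4-5: Δb = 7 m, d̄ = (1.03+0.00)/2 = 0.515, v̄ = (0.59+0.00)/2 = 0.295 → q = 7×0.515×0.295 = 1.063 m³/s
Q = Σ q = 3.514 m³/s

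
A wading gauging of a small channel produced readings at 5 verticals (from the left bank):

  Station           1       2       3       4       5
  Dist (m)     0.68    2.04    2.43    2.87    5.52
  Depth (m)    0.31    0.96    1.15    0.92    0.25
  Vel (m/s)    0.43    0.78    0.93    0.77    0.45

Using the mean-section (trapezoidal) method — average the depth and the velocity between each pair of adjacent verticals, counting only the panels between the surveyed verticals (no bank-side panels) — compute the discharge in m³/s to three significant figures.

Panel 1-2: Δb = 1.36 m, d̄ = (0.31+0.96)/2 = 0.635, v̄ = (0.43+0.78)/2 = 0.605 → q = 1.36×0.635×0.605 = 0.5225 m³/s
Panel 2-3: Δb = 0.39 m, d̄ = (0.96+1.15)/2 = 1.055, v̄ = (0.78+0.93)/2 = 0.855 → q = 0.39×1.055×0.855 = 0.3518 m³/s
Panel 3-4: Δb = 0.44 m, d̄ = (1.15+0.92)/2 = 1.035, v̄ = (0.93+0.77)/2 = 0.85 → q = 0.44×1.035×0.85 = 0.3871 m³/s
Panel 4-5: Δb = 2.65 m, d̄ = (0.92+0.25)/2 = 0.585, v̄ = (0.77+0.45)/2 = 0.61 → q = 2.65×0.585×0.61 = 0.9457 m³/s
Q = Σ q = 2.207 m³/s

2.21 m³/s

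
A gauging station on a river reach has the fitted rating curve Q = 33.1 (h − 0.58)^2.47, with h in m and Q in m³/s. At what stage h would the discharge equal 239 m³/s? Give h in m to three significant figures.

h − h₀ = (Q/C)^(1/b) = (239/33.1)^(1/2.47) = 2.226 m
h = 0.58 + 2.226 = 2.806 m

2.81 m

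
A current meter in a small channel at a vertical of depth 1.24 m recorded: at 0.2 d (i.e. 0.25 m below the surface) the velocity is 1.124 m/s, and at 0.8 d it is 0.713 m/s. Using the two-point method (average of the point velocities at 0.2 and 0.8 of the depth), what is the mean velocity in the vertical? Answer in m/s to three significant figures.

0.919 m/s

v̄ = (1.124 + 0.713) / 2 = 0.9185 m/s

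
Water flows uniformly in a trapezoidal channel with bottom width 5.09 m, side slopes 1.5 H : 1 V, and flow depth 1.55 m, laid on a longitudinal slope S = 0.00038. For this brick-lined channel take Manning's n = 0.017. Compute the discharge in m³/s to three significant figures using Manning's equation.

13.8 m³/s

A = (b + z·y)·y = (5.09 + 1.5×1.55)×1.55 = 11.49 m²
P = b + 2y√(1+z²) = 5.09 + 2×1.55×√(1+1.5²) = 10.68 m
R = A/P = 11.49/10.68 = 1.076 m
Q = (1/n)·A·R^(2/3)·S^(1/2) = (1/0.017) × 11.49 × 1.076^(2/3) × 0.00038^(1/2) = 13.84 m³/s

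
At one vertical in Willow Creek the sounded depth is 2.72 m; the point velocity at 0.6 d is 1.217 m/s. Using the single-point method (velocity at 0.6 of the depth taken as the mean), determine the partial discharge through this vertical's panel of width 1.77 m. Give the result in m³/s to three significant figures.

v̄ = v₀.₆ = 1.217 m/s
q = v̄ × d × w = 1.217 × 2.72 × 1.77 = 5.859 m³/s

5.86 m³/s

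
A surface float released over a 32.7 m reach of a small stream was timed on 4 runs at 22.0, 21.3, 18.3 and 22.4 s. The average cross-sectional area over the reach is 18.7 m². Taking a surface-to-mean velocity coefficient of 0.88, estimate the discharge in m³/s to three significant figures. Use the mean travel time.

25.6 m³/s

t̄ = (22.0 + 21.3 + 18.3 + 22.4) / 4 = 21 s
v_surface = L / t̄ = 32.7 / 21 = 1.557 m/s
v_mean = 0.88 × 1.557 = 1.370 m/s
Q = A × v_mean = 18.7 × 1.370 = 25.62 m³/s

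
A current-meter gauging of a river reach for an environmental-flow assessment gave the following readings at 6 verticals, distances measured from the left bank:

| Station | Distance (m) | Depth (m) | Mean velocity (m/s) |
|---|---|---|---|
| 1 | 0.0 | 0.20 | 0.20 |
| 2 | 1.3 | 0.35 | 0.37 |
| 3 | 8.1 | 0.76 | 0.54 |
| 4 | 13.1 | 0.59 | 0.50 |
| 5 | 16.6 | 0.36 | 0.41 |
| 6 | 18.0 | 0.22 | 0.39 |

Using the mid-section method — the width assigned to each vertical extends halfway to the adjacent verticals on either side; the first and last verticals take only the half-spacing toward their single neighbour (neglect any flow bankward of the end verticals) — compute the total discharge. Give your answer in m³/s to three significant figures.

w_1 = (1.3 − 0.0)/2 = 0.65 m; q_1 = 0.20 × 0.20 × 0.65 = 0.02600 m³/s
w_2 = (8.1 − 0.0)/2 = 4.05 m; q_2 = 0.37 × 0.35 × 4.05 = 0.5245 m³/s
w_3 = (13.1 − 1.3)/2 = 5.9 m; q_3 = 0.54 × 0.76 × 5.9 = 2.421 m³/s
w_4 = (16.6 − 8.1)/2 = 4.25 m; q_4 = 0.50 × 0.59 × 4.25 = 1.254 m³/s
w_5 = (18.0 − 13.1)/2 = 2.45 m; q_5 = 0.41 × 0.36 × 2.45 = 0.3616 m³/s
w_6 = (18.0 − 16.6)/2 = 0.7 m; q_6 = 0.39 × 0.22 × 0.7 = 0.06006 m³/s
Q = Σ qᵢ = 4.647 m³/s

4.65 m³/s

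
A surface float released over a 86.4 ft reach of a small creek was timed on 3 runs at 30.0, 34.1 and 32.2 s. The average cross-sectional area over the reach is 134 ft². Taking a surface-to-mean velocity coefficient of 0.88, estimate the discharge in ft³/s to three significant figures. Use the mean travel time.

317 ft³/s

t̄ = (30.0 + 34.1 + 32.2) / 3 = 32.1 s
v_surface = L / t̄ = 86.4 / 32.1 = 2.692 ft/s
v_mean = 0.88 × 2.692 = 2.369 ft/s
Q = A × v_mean = 134 × 2.369 = 317.4 ft³/s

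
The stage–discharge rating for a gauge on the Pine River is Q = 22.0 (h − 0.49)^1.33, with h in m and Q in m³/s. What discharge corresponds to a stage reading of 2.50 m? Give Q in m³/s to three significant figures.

55.7 m³/s

Q = 22.0 × (2.50 − 0.49)^1.33 = 22.0 × 2.01^1.33 = 55.68 m³/s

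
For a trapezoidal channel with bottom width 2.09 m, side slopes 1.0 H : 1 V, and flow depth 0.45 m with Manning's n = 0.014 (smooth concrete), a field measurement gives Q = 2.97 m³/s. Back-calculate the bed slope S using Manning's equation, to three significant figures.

0.00558

A = (b + z·y)·y = (2.09 + 1.0×0.45)×0.45 = 1.143 m²
P = b + 2y√(1+z²) = 2.09 + 2×0.45×√(1+1.0²) = 3.363 m
R = A/P = 1.143/3.363 = 0.3399 m
S = (Q·n / (1·A·R^(2/3)))² = (2.97×0.014 / (1×1.143×0.4870))² = 0.005579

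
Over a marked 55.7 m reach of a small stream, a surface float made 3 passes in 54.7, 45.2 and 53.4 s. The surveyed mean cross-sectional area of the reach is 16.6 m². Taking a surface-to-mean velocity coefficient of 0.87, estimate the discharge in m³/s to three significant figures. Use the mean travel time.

15.7 m³/s

t̄ = (54.7 + 45.2 + 53.4) / 3 = 51.1 s
v_surface = L / t̄ = 55.7 / 51.1 = 1.090 m/s
v_mean = 0.87 × 1.090 = 0.9483 m/s
Q = A × v_mean = 16.6 × 0.9483 = 15.74 m³/s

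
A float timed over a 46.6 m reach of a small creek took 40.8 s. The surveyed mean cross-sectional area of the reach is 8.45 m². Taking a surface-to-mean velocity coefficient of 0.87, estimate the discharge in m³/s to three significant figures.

8.40 m³/s

v_surface = L / t̄ = 46.6 / 40.8 = 1.142 m/s
v_mean = 0.87 × 1.142 = 0.9937 m/s
Q = A × v_mean = 8.45 × 0.9937 = 8.397 m³/s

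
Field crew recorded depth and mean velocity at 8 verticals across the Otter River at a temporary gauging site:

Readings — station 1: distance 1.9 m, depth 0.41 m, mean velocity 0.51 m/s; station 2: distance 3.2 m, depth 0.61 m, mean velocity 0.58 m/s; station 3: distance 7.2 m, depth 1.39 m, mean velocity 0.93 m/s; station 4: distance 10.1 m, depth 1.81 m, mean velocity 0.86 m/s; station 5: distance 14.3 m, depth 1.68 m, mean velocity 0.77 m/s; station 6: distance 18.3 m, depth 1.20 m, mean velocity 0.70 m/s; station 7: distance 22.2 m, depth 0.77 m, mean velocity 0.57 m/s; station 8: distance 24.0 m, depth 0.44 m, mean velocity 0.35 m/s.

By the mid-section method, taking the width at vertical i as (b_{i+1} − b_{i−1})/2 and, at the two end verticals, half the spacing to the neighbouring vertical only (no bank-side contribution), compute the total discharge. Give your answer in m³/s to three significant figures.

w_1 = (3.2 − 1.9)/2 = 0.65 m; q_1 = 0.51 × 0.41 × 0.65 = 0.1359 m³/s
w_2 = (7.2 − 1.9)/2 = 2.65 m; q_2 = 0.58 × 0.61 × 2.65 = 0.9376 m³/s
w_3 = (10.1 − 3.2)/2 = 3.45 m; q_3 = 0.93 × 1.39 × 3.45 = 4.460 m³/s
w_4 = (14.3 − 7.2)/2 = 3.55 m; q_4 = 0.86 × 1.81 × 3.55 = 5.526 m³/s
w_5 = (18.3 − 10.1)/2 = 4.1 m; q_5 = 0.77 × 1.68 × 4.1 = 5.304 m³/s
w_6 = (22.2 − 14.3)/2 = 3.95 m; q_6 = 0.70 × 1.20 × 3.95 = 3.318 m³/s
w_7 = (24.0 − 18.3)/2 = 2.85 m; q_7 = 0.57 × 0.77 × 2.85 = 1.251 m³/s
w_8 = (24.0 − 22.2)/2 = 0.9 m; q_8 = 0.35 × 0.44 × 0.9 = 0.1386 m³/s
Q = Σ qᵢ = 21.07 m³/s

21.1 m³/s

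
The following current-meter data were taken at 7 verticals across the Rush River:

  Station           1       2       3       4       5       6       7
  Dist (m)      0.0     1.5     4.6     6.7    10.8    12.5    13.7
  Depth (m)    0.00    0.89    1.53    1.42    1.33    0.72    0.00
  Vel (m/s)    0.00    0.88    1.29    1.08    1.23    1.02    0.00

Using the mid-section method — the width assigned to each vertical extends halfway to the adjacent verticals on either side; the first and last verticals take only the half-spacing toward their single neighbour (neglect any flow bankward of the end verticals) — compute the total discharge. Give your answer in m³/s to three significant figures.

w_2 = (4.6 − 0.0)/2 = 2.3 m; q_2 = 0.88 × 0.89 × 2.3 = 1.801 m³/s
w_3 = (6.7 − 1.5)/2 = 2.6 m; q_3 = 1.29 × 1.53 × 2.6 = 5.132 m³/s
w_4 = (10.8 − 4.6)/2 = 3.1 m; q_4 = 1.08 × 1.42 × 3.1 = 4.754 m³/s
w_5 = (12.5 − 6.7)/2 = 2.9 m; q_5 = 1.23 × 1.33 × 2.9 = 4.744 m³/s
w_6 = (13.7 − 10.8)/2 = 1.45 m; q_6 = 1.02 × 0.72 × 1.45 = 1.065 m³/s
Stations 1, 7 contribute zero (depth or velocity is 0).
Q = Σ qᵢ = 17.50 m³/s

17.5 m³/s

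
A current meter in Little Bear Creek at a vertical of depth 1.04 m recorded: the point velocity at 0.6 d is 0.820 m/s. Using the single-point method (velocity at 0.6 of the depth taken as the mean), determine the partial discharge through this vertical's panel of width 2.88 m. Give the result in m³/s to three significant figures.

2.46 m³/s

v̄ = v₀.₆ = 0.820 m/s
q = v̄ × d × w = 0.8200 × 1.04 × 2.88 = 2.456 m³/s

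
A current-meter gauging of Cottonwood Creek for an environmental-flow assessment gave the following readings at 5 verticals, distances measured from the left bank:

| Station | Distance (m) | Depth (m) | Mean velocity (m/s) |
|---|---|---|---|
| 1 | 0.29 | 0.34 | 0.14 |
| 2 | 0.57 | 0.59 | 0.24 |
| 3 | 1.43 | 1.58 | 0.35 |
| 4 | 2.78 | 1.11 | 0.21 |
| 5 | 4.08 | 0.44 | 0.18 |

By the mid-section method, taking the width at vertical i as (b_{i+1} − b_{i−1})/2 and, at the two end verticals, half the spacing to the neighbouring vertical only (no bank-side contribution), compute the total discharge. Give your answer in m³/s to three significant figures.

1.06 m³/s

w_1 = (0.57 − 0.29)/2 = 0.14 m; q_1 = 0.14 × 0.34 × 0.14 = 0.006664 m³/s
w_2 = (1.43 − 0.29)/2 = 0.57 m; q_2 = 0.24 × 0.59 × 0.57 = 0.08071 m³/s
w_3 = (2.78 − 0.57)/2 = 1.105 m; q_3 = 0.35 × 1.58 × 1.105 = 0.6111 m³/s
w_4 = (4.08 − 1.43)/2 = 1.325 m; q_4 = 0.21 × 1.11 × 1.325 = 0.3089 m³/s
w_5 = (4.08 − 2.78)/2 = 0.65 m; q_5 = 0.18 × 0.44 × 0.65 = 0.05148 m³/s
Q = Σ qᵢ = 1.059 m³/s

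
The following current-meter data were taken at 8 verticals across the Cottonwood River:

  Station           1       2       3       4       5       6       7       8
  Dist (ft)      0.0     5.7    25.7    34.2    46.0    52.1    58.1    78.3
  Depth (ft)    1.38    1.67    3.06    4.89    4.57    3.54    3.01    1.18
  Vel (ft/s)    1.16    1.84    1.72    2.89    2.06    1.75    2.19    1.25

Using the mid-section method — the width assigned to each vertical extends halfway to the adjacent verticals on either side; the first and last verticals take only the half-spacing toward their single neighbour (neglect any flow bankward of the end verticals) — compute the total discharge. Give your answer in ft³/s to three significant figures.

485 ft³/s

w_1 = (5.7 − 0.0)/2 = 2.85 ft; q_1 = 1.16 × 1.38 × 2.85 = 4.562 ft³/s
w_2 = (25.7 − 0.0)/2 = 12.85 ft; q_2 = 1.84 × 1.67 × 12.85 = 39.49 ft³/s
w_3 = (34.2 − 5.7)/2 = 14.25 ft; q_3 = 1.72 × 3.06 × 14.25 = 75.00 ft³/s
w_4 = (46.0 − 25.7)/2 = 10.15 ft; q_4 = 2.89 × 4.89 × 10.15 = 143.4 ft³/s
w_5 = (52.1 − 34.2)/2 = 8.95 ft; q_5 = 2.06 × 4.57 × 8.95 = 84.26 ft³/s
w_6 = (58.1 − 46.0)/2 = 6.05 ft; q_6 = 1.75 × 3.54 × 6.05 = 37.48 ft³/s
w_7 = (78.3 − 52.1)/2 = 13.1 ft; q_7 = 2.19 × 3.01 × 13.1 = 86.35 ft³/s
w_8 = (78.3 − 58.1)/2 = 10.1 ft; q_8 = 1.25 × 1.18 × 10.1 = 14.90 ft³/s
Q = Σ qᵢ = 485.5 ft³/s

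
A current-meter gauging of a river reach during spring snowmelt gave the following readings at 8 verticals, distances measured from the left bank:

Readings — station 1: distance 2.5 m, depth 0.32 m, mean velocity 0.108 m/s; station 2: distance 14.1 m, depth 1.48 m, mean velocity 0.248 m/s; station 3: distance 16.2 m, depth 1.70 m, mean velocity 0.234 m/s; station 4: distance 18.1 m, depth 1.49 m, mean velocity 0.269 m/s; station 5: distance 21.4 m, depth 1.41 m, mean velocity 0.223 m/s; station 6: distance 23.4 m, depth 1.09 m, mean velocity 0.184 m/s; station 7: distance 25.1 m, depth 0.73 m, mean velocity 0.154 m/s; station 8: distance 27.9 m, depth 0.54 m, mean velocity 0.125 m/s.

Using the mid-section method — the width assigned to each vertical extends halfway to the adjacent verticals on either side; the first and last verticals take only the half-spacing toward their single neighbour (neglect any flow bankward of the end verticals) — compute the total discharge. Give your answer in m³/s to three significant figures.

6.10 m³/s

w_1 = (14.1 − 2.5)/2 = 5.8 m; q_1 = 0.108 × 0.32 × 5.8 = 0.2004 m³/s
w_2 = (16.2 − 2.5)/2 = 6.85 m; q_2 = 0.248 × 1.48 × 6.85 = 2.514 m³/s
w_3 = (18.1 − 14.1)/2 = 2 m; q_3 = 0.234 × 1.70 × 2 = 0.7956 m³/s
w_4 = (21.4 − 16.2)/2 = 2.6 m; q_4 = 0.269 × 1.49 × 2.6 = 1.042 m³/s
w_5 = (23.4 − 18.1)/2 = 2.65 m; q_5 = 0.223 × 1.41 × 2.65 = 0.8332 m³/s
w_6 = (25.1 − 21.4)/2 = 1.85 m; q_6 = 0.184 × 1.09 × 1.85 = 0.3710 m³/s
w_7 = (27.9 − 23.4)/2 = 2.25 m; q_7 = 0.154 × 0.73 × 2.25 = 0.2529 m³/s
w_8 = (27.9 − 25.1)/2 = 1.4 m; q_8 = 0.125 × 0.54 × 1.4 = 0.09450 m³/s
Q = Σ qᵢ = 6.104 m³/s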